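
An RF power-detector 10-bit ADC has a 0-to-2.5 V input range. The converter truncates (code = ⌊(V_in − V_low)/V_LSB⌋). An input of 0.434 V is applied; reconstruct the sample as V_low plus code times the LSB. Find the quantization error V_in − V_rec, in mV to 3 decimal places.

LSB = 2.5/2^10 = 2.441 mV.
(V_in − V_low)/LSB = (0.434 − 0)/0.00244141 = 177.7664 → code 177 (floor).
V_rec = 0 + 177·0.00244141 = 0.43212891 V.
Difference: 0.00187109 V → 1.871 mV.

1.871 mV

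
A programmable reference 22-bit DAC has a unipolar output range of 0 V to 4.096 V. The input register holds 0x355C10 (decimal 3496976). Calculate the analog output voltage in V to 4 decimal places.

3.4150 V

LSB = 4.096 V / 2^22 = 0.98 µV.
Code 0x355C10 = 3496976 decimal.
V_out = 0 + 3496976 × 9.76563e-07 V = 3.41502 V.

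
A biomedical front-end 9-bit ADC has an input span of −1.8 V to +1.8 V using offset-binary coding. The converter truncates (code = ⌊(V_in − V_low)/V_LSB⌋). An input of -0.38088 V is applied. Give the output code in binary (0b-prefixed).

With 512 levels over 3.6 V, one step is 7.031 mV.
(-0.38088 − (−1.8)) / 0.00703125 = 201.830 LSBs.
So the output code is 201.
In binary (0b-prefixed): 0b11001001.

code 0b11001001 (decimal 201)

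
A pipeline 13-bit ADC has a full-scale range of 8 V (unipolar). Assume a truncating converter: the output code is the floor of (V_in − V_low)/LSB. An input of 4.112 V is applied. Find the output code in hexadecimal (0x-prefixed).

code 0x1072 (decimal 4210)

With 8192 levels over 8 V, one step is 0.977 mV.
(V_in − V_low)/LSB = (4.112 − 0) / 0.000976562 = 4210.688.
Floor → code 4210.
In hexadecimal (0x-prefixed): 0x1072.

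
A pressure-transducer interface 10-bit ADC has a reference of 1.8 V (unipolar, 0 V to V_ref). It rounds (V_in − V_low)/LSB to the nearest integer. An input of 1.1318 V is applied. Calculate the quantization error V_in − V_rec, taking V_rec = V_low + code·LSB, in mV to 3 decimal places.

LSB = 1.8/2^10 = 1.758 mV.
(1.1318 − 0)/0.00175781 = 643.8684; round gives code 644.
Code 644 maps back to 0 + 644×0.00175781 V = 1.1320313 V.
V_in − V_rec = -0.00023125 V = -0.231 mV.

-0.231 mV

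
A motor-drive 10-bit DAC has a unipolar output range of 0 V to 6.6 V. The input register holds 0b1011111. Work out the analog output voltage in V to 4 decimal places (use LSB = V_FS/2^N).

LSB = 6.6 V / 2^10 = 6.445 mV.
Code 0b1011111 = 95 decimal.
V_out = 0 + 95 × 0.00644531 V = 0.612305 V.

0.6123 V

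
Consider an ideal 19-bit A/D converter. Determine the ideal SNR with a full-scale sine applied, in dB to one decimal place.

SNR ≈ 6.02·N + 1.76 dB = 6.02·19 + 1.76 = 116.14 dB.

116.1 dB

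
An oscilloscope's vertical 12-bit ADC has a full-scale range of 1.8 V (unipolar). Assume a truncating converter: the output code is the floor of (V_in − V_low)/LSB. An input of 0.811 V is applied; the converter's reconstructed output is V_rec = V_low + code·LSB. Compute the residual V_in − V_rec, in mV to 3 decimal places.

Step size: 1.8 V ÷ 2^12 = 439.45 µV.
(0.811 − 0)/0.000439453 = 1845.4756; ⌊·⌋ gives code 1845.
V_rec = 0 + 1845·0.000439453 = 0.81079102 V.
Error = 0.811 − 0.81079102 = 0.000208984 V = 0.209 mV.

0.209 mV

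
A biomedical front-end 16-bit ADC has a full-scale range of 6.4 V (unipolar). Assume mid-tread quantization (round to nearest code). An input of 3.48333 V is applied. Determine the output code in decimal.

code 35669

LSB = 6.4 V / 65536 = 97.66 µV.
Input sits at 35669.299 steps above V_low.
Round → code 35669.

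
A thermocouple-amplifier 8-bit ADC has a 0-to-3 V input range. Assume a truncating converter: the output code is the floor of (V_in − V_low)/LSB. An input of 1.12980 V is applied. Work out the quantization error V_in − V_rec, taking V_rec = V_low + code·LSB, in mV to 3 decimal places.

4.800 mV

LSB = 3/2^8 = 11.719 mV.
Scaled input = 96.4096 LSBs, so code = 96.
Reconstructed: 1.125 V.
V_in − V_rec = 0.0048 V = 4.800 mV.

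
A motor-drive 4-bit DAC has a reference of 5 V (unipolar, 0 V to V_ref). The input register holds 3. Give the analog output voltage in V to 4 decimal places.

LSB = 5 V / 2^4 = 312.500 mV.
V_out = 0 + 3 × 0.3125 V = 0.9375 V.

0.9375 V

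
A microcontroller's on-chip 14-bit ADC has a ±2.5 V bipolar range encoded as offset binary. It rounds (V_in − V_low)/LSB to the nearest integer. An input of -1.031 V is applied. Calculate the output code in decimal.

LSB = 5 V / 16384 = 305.18 µV.
Input sits at 4813.619 steps above V_low.
Round → code 4814.

code 4814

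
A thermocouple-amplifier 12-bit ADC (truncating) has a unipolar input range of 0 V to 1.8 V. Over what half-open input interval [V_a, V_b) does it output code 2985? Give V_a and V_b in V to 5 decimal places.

LSB = 1.8/2^12 = 439.45 µV.
V_a = V_low + 2985·LSB = 1.31177 V; V_b = V_low + 2986·LSB = 1.31221 V.

[1.31177 V, 1.31221 V)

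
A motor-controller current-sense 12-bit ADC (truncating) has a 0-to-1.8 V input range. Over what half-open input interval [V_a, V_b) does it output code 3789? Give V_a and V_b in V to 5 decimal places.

[1.66509 V, 1.66553 V)

LSB = 1.8/2^12 = 439.45 µV.
V_a = V_low + 3789·LSB = 1.66509 V; V_b = V_low + 3790·LSB = 1.66553 V.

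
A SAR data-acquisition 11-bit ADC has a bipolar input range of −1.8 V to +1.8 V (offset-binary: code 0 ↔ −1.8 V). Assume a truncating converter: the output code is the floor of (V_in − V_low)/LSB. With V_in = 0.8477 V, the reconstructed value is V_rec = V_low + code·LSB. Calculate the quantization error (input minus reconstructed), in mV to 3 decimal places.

0.434 mV

Step size: 3.6 V ÷ 2^11 = 1.758 mV.
(V_in − V_low)/LSB = (0.8477 − (−1.8))/0.00175781 = 1506.2471 → code 1506 (floor).
V_rec = (−1.8) + 1506·0.00175781 = 0.84726563 V.
Difference: 0.000434375 V → 0.434 mV.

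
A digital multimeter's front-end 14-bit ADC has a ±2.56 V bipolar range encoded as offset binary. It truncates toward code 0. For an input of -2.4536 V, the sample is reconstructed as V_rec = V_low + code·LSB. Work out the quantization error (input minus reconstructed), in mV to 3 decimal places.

Step size: 5.12 V ÷ 2^14 = 312.50 µV.
Scaled input = 340.4800 LSBs, so code = 340.
Code 340 maps back to (−2.56) + 340×0.0003125 V = -2.45375 V.
V_in − V_rec = 0.00015 V = 0.150 mV.

0.150 mV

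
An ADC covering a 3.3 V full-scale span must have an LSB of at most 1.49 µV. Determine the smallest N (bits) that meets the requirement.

22 bits

Number of steps required ≥ 3.3 V / 1.49 µV = 2214765.10.
Need 2^N ≥ 2214765.10; 2^21 = 2097152, 2^22 = 4194304.
Minimum N = 22.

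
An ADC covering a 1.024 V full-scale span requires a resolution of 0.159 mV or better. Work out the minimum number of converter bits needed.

13 bits

Number of steps required ≥ 1.024 V / 0.159 mV = 6440.25.
Need 2^N ≥ 6440.25; 2^12 = 4096, 2^13 = 8192.
Minimum N = 13.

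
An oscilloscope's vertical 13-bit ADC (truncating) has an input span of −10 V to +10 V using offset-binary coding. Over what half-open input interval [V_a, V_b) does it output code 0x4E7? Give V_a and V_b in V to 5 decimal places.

[-6.93604 V, -6.93359 V)

LSB = 20/2^13 = 2.441 mV.
Code 0x4E7 = 1255 decimal.
V_a = V_low + 1255·LSB = -6.93604 V; V_b = V_low + 1256·LSB = -6.93359 V.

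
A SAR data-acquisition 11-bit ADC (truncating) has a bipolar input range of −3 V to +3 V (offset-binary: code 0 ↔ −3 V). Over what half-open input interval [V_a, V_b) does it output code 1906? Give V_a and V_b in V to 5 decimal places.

LSB = 6/2^11 = 2.930 mV.
V_a = V_low + 1906·LSB = 2.58398 V; V_b = V_low + 1907·LSB = 2.58691 V.

[2.58398 V, 2.58691 V)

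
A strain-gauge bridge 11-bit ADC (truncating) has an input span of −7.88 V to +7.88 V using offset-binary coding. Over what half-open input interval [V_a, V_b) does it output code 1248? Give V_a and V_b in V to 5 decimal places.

LSB = 15.76/2^11 = 7.695 mV.
V_a = V_low + 1248·LSB = 1.72375 V; V_b = V_low + 1249·LSB = 1.73145 V.

[1.72375 V, 1.73145 V)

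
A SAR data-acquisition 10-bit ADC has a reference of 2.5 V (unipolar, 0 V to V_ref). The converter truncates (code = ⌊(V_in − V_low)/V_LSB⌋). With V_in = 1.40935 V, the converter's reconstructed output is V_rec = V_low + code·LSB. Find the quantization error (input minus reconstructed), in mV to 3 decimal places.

LSB = 2.5/2^10 = 2.441 mV.
(1.40935 − 0)/0.00244141 = 577.2698; ⌊·⌋ gives code 577.
V_rec = 0 + 577·0.00244141 = 1.4086914 V.
Error = 1.40935 − 1.4086914 = 0.000658594 V = 0.659 mV.

0.659 mV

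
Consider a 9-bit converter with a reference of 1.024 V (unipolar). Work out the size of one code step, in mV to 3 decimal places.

2.000 mV

Full-scale span = 1.024 V.
LSB = 1.024 / 2^9 = 1.024 / 512 = 0.002 V = 2.000 mV.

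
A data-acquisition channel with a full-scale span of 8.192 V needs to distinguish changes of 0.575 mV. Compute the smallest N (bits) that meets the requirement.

14 bits

Number of steps required ≥ 8.192 V / 0.575 mV = 14246.96.
Need 2^N ≥ 14246.96; 2^13 = 8192, 2^14 = 16384.
Minimum N = 14.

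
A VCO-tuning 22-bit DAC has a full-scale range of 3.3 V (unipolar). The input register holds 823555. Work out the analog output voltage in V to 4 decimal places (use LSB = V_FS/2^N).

LSB = 3.3 V / 2^22 = 0.79 µV.
V_out = 0 + 823555 × 7.86781e-07 V = 0.647958 V.

0.6480 V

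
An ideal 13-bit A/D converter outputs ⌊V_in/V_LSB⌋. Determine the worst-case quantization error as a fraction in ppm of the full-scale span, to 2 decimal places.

122.07 ppm

Truncating → worst-case error = 1 LSB = V_FS/2^13, so 1e+06/8192 = 122.07 ppm of full scale.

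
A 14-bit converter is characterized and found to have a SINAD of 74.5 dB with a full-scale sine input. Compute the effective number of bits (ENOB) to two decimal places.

12.08 bits

ENOB = (SINAD − 1.76) / 6.02 = (74.5 − 1.76)/6.02 = 12.083.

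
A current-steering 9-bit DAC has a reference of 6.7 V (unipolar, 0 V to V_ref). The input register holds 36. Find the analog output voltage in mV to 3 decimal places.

LSB = 6.7 V / 2^9 = 13.086 mV.
V_out = 0 + 36 × 0.0130859 V = 0.471094 V.
= 471.094 mV.

471.094 mV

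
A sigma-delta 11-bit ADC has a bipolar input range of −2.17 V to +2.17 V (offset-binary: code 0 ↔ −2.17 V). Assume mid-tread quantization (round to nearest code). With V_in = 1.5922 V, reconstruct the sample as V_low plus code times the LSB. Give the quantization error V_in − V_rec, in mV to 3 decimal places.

LSB = 4.34/2^11 = 2.119 mV.
(V_in − V_low)/LSB = (1.5922 − (−2.17))/0.00211914 = 1775.3423 → code 1775 (round).
Code 1775 maps back to (−2.17) + 1775×0.00211914 V = 1.5914746 V.
Error = 1.5922 − 1.5914746 = 0.000725391 V = 0.725 mV.

0.725 mV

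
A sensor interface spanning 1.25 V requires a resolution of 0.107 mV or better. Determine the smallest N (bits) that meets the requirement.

14 bits

Number of steps required ≥ 1.25 V / 0.107 mV = 11682.24.
Need 2^N ≥ 11682.24; 2^13 = 8192, 2^14 = 16384.
Minimum N = 14.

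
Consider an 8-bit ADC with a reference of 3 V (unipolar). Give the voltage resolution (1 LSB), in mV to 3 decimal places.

Full-scale span = 3 V.
LSB = 3 / 2^8 = 3 / 256 = 0.0117188 V = 11.719 mV.

11.719 mV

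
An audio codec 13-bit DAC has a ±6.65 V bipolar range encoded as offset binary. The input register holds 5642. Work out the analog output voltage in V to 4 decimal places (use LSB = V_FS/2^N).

LSB = 13.3 V / 2^13 = 1.624 mV.
V_out = (−6.65) + 5642 × 0.00162354 V = 2.50999 V.

2.5100 V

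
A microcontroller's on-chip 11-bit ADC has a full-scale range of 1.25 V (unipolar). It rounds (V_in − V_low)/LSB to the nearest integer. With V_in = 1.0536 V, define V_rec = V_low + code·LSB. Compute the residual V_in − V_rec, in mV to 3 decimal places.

0.133 mV

Step size: 1.25 V ÷ 2^11 = 0.610 mV.
(1.0536 − 0)/0.000610352 = 1726.2182; round gives code 1726.
Code 1726 maps back to 0 + 1726×0.000610352 V = 1.0534668 V.
Difference: 0.000133203 V → 0.133 mV.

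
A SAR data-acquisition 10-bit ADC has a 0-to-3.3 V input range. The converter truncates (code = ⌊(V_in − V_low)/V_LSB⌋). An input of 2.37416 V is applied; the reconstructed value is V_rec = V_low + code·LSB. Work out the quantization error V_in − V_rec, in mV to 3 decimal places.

LSB = 3.3/2^10 = 3.223 mV.
(V_in − V_low)/LSB = (2.37416 − 0)/0.00322266 = 736.7090 → code 736 (floor).
Reconstructed: 2.371875 V.
Error = 2.37416 − 2.371875 = 0.002285 V = 2.285 mV.

2.285 mV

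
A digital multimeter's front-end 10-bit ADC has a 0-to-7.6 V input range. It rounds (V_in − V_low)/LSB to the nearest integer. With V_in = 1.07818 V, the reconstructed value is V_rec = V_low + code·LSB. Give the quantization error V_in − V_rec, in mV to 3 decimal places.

2.008 mV

One LSB is 7.6 V / 1024 = 7.422 mV.
(V_in − V_low)/LSB = (1.07818 − 0)/0.00742187 = 145.2706 → code 145 (round).
Code 145 maps back to 0 + 145×0.00742187 V = 1.0761719 V.
Error = 1.07818 − 1.0761719 = 0.00200812 V = 2.008 mV.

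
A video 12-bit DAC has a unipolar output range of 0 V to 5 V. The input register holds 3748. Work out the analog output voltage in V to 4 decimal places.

4.5752 V

LSB = 5 V / 2^12 = 1.221 mV.
V_out = 0 + 3748 × 0.0012207 V = 4.5752 V.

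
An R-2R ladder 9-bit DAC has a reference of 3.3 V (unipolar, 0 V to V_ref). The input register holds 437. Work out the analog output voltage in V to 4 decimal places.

LSB = 3.3 V / 2^9 = 6.445 mV.
V_out = 0 + 437 × 0.00644531 V = 2.8166 V.

2.8166 V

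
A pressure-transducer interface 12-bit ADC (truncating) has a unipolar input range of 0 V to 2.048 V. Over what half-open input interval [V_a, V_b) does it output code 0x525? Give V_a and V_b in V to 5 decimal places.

[0.65850 V, 0.65900 V)

LSB = 2.048/2^12 = 0.500 mV.
Code 0x525 = 1317 decimal.
V_a = V_low + 1317·LSB = 0.6585 V; V_b = V_low + 1318·LSB = 0.659 V.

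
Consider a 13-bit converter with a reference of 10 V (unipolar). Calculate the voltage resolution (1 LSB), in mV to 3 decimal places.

Full-scale span = 10 V.
LSB = 10 / 2^13 = 10 / 8192 = 0.0012207 V = 1.221 mV.

1.221 mV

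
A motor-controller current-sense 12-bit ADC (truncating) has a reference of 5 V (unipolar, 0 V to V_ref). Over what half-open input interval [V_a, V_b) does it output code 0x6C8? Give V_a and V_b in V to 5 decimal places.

[2.11914 V, 2.12036 V)

LSB = 5/2^12 = 1.221 mV.
Code 0x6C8 = 1736 decimal.
V_a = V_low + 1736·LSB = 2.11914 V; V_b = V_low + 1737·LSB = 2.12036 V.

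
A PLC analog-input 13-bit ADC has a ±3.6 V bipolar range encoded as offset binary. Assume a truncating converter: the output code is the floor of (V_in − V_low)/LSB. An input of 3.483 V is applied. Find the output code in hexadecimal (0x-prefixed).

code 0x1F7A (decimal 8058)

LSB = 7.2 V / 8192 = 0.879 mV.
(3.483 − (−3.6)) / 0.000878906 = 8058.880 LSBs.
Floor → code 8058.
In hexadecimal (0x-prefixed): 0x1F7A.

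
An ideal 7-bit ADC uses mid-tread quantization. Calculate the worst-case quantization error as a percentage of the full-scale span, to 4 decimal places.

0.3906 %

Rounding → worst-case error = ½ LSB = V_FS/2^8, so 100/256 = 0.390625 % of full scale.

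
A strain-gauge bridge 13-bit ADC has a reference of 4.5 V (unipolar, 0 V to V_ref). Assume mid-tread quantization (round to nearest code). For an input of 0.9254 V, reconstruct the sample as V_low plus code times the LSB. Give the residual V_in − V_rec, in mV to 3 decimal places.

One LSB is 4.5 V / 8192 = 0.549 mV.
(0.9254 − 0)/0.000549316 = 1684.6393; round gives code 1685.
V_rec = 0 + 1685·0.000549316 = 0.92559814 V.
Difference: -0.000198145 V → -0.198 mV.

-0.198 mV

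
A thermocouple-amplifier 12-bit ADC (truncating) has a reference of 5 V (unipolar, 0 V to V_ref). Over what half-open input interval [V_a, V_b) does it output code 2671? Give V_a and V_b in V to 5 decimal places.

LSB = 5/2^12 = 1.221 mV.
V_a = V_low + 2671·LSB = 3.2605 V; V_b = V_low + 2672·LSB = 3.26172 V.

[3.26050 V, 3.26172 V)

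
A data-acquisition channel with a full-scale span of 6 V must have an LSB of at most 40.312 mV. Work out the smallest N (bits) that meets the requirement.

8 bits

Number of steps required ≥ 6 V / 40.312 mV = 148.84.
Need 2^N ≥ 148.84; 2^7 = 128, 2^8 = 256.
Minimum N = 8.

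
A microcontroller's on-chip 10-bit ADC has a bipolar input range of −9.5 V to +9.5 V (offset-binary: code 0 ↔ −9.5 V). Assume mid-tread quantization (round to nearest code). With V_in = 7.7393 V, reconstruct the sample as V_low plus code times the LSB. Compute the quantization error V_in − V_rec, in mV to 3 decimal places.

Step size: 19 V ÷ 2^10 = 18.555 mV.
Scaled input = 929.1075 LSBs, so code = 929.
Code 929 maps back to (−9.5) + 929×0.0185547 V = 7.7373047 V.
Error = 7.7393 − 7.7373047 = 0.00199531 V = 1.995 mV.

1.995 mV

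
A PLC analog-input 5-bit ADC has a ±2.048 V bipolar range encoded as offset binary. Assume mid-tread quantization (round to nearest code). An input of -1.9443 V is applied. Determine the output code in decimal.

code 1

Full-scale span = 4.096 V; LSB = 4.096/2^5 = 128.000 mV.
(-1.9443 − (−2.048)) / 0.128 = 0.810 LSBs.
So the output code is 1.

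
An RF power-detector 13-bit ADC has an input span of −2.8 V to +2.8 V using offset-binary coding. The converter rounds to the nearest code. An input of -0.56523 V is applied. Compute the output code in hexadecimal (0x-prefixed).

With 8192 levels over 5.6 V, one step is 0.684 mV.
(V_in − V_low)/LSB = (-0.56523 − (−2.8)) / 0.000683594 = 3269.149.
So the output code is 3269.
In hexadecimal (0x-prefixed): 0xCC5.

code 0xCC5 (decimal 3269)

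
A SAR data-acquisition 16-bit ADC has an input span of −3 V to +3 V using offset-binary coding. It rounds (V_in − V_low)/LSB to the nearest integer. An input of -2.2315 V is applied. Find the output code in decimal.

With 65536 levels over 6 V, one step is 91.55 µV.
(-2.2315 − (−3)) / 9.15527e-05 = 8394.069 LSBs.
round(8394.069) = 8394.

code 8394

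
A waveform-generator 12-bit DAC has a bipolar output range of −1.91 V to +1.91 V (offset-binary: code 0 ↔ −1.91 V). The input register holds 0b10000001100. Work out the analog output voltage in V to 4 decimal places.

-0.9438 V

LSB = 3.82 V / 2^12 = 0.933 mV.
Code 0b10000001100 = 1036 decimal.
V_out = (−1.91) + 1036 × 0.000932617 V = -0.943809 V.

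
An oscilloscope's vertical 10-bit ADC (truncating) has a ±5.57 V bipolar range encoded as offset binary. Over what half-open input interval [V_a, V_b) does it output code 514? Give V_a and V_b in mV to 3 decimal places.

[21.758 mV, 32.637 mV)

LSB = 11.14/2^10 = 10.879 mV.
V_a = V_low + 514·LSB = 0.0217578 V; V_b = V_low + 515·LSB = 0.0326367 V.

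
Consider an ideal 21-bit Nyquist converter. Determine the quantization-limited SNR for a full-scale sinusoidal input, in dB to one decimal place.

128.2 dB

SNR ≈ 6.02·N + 1.76 dB = 6.02·21 + 1.76 = 128.18 dB.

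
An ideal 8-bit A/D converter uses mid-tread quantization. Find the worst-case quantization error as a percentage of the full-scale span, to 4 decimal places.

0.1953 %

Rounding → worst-case error = ½ LSB = V_FS/2^9, so 100/512 = 0.195312 % of full scale.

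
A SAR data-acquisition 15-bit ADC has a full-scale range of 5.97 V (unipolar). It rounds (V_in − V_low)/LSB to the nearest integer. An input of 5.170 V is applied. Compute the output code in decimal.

code 28377

With 32768 levels over 5.97 V, one step is 182.19 µV.
(5.170 − 0) / 0.00018219 = 28376.978 LSBs.
So the output code is 28377.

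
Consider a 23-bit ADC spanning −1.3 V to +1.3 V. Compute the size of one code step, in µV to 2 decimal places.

0.31 µV

Full-scale span = 2.6 V.
LSB = 2.6 / 2^23 = 2.6 / 8388608 = 3.09944e-07 V = 0.31 µV.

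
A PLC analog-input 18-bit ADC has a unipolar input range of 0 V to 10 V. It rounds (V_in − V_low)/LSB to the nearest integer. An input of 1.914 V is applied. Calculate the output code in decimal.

Full-scale span = 10 V; LSB = 10/2^18 = 38.15 µV.
Input sits at 50174.362 steps above V_low.
Round → code 50174.

code 50174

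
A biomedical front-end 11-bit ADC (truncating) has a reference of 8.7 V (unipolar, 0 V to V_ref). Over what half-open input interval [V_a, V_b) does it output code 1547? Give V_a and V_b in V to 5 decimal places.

LSB = 8.7/2^11 = 4.248 mV.
V_a = V_low + 1547·LSB = 6.57173 V; V_b = V_low + 1548·LSB = 6.57598 V.

[6.57173 V, 6.57598 V)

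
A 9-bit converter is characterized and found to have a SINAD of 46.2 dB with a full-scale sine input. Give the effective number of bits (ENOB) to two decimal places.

7.38 bits

ENOB = (SINAD − 1.76) / 6.02 = (46.2 − 1.76)/6.02 = 7.382.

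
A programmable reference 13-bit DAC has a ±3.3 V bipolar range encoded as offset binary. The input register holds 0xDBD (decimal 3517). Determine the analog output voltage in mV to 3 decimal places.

-466.479 mV

LSB = 6.6 V / 2^13 = 0.806 mV.
Code 0xDBD = 3517 decimal.
V_out = (−3.3) + 3517 × 0.000805664 V = -0.466479 V.
= -466.479 mV.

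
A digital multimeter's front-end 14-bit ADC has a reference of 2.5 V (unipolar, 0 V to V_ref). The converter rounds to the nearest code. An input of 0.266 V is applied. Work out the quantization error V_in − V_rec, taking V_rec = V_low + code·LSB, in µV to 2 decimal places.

39.31 µV

One LSB is 2.5 V / 16384 = 152.59 µV.
Scaled input = 1743.2576 LSBs, so code = 1743.
Reconstructed: 0.26596069 V.
Difference: 3.93066e-05 V → 39.31 µV.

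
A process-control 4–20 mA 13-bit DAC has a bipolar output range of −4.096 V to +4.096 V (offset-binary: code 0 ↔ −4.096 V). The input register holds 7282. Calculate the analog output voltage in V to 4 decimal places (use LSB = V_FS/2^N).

3.1860 V

LSB = 8.192 V / 2^13 = 1.000 mV.
V_out = (−4.096) + 7282 × 0.001 V = 3.186 V.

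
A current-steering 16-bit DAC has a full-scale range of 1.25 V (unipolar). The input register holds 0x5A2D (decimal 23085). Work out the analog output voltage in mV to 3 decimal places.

LSB = 1.25 V / 2^16 = 19.07 µV.
Code 0x5A2D = 23085 decimal.
V_out = 0 + 23085 × 1.90735e-05 V = 0.440311 V.
= 440.311 mV.

440.311 mV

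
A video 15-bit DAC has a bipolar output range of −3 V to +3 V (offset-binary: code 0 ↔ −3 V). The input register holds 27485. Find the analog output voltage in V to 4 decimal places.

LSB = 6 V / 2^15 = 183.11 µV.
V_out = (−3) + 27485 × 0.000183105 V = 2.03265 V.

2.0327 V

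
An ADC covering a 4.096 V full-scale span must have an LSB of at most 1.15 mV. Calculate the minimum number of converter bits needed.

12 bits

Number of steps required ≥ 4.096 V / 1.15 mV = 3561.74.
Need 2^N ≥ 3561.74; 2^11 = 2048, 2^12 = 4096.
Minimum N = 12.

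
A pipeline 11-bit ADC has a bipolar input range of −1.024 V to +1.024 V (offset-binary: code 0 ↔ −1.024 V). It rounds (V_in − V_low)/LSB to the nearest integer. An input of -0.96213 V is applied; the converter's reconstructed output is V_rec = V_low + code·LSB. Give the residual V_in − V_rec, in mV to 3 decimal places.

Step size: 2.048 V ÷ 2^11 = 1.000 mV.
Scaled input = 61.8700 LSBs, so code = 62.
V_rec = (−1.024) + 62·0.001 = -0.962 V.
Error = -0.96213 − (−0.962) = -0.00013 V = -0.130 mV.

-0.130 mV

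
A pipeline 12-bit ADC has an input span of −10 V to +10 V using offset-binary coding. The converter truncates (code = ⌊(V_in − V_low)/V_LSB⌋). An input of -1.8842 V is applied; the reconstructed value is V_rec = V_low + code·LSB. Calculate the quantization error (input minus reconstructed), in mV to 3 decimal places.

0.566 mV

LSB = 20/2^12 = 4.883 mV.
Scaled input = 1662.1158 LSBs, so code = 1662.
Code 1662 maps back to (−10) + 1662×0.00488281 V = -1.8847656 V.
V_in − V_rec = 0.000565625 V = 0.566 mV.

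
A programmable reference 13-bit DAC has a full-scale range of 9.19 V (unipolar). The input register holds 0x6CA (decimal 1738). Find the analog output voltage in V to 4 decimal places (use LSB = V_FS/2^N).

1.9497 V

LSB = 9.19 V / 2^13 = 1.122 mV.
Code 0x6CA = 1738 decimal.
V_out = 0 + 1738 × 0.00112183 V = 1.94973 V.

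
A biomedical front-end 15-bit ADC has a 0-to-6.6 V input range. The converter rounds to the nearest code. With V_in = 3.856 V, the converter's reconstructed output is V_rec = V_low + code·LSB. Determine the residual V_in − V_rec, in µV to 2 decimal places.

91.80 µV

Step size: 6.6 V ÷ 2^15 = 201.42 µV.
(V_in − V_low)/LSB = (3.856 − 0)/0.000201416 = 19144.4558 → code 19144 (round).
Reconstructed: 3.8559082 V.
Difference: 9.17969e-05 V → 91.80 µV.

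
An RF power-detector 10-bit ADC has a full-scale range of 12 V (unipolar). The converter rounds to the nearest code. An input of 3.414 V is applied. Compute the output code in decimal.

code 291

LSB = 12 V / 1024 = 11.719 mV.
(3.414 − 0) / 0.0117188 = 291.328 LSBs.
round(291.328) = 291.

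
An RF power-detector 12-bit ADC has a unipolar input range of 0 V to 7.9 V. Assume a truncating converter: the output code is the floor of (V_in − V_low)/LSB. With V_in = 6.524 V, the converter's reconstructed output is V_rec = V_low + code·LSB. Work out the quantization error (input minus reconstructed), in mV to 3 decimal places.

Step size: 7.9 V ÷ 2^12 = 1.929 mV.
(6.524 − 0)/0.00192871 = 3382.5701; ⌊·⌋ gives code 3382.
Reconstructed: 6.5229004 V.
Error = 6.524 − 6.5229004 = 0.00109961 V = 1.100 mV.

1.100 mV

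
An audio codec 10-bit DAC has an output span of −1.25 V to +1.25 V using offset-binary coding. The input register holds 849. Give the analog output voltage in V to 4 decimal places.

LSB = 2.5 V / 2^10 = 2.441 mV.
V_out = (−1.25) + 849 × 0.00244141 V = 0.822754 V.

0.8228 V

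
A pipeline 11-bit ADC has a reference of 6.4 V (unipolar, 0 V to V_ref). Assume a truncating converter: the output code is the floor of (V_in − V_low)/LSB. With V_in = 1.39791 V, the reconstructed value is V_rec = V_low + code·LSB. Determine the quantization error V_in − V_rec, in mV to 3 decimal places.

One LSB is 6.4 V / 2048 = 3.125 mV.
Scaled input = 447.3312 LSBs, so code = 447.
Code 447 maps back to 0 + 447×0.003125 V = 1.396875 V.
V_in − V_rec = 0.001035 V = 1.035 mV.

1.035 mV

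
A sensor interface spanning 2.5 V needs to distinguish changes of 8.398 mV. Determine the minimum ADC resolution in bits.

Number of steps required ≥ 2.5 V / 8.398 mV = 297.69.
Need 2^N ≥ 297.69; 2^8 = 256, 2^9 = 512.
Minimum N = 9.

9 bits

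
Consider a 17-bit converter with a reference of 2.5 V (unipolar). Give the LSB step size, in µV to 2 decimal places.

Full-scale span = 2.5 V.
LSB = 2.5 / 2^17 = 2.5 / 131072 = 1.90735e-05 V = 19.07 µV.

19.07 µV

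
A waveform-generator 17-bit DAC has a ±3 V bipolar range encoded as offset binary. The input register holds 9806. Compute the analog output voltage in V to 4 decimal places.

LSB = 6 V / 2^17 = 45.78 µV.
V_out = (−3) + 9806 × 4.57764e-05 V = -2.55112 V.

-2.5511 V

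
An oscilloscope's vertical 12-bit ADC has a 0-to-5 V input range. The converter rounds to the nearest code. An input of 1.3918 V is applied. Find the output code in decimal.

code 1140

With 4096 levels over 5 V, one step is 1.221 mV.
(V_in − V_low)/LSB = (1.3918 − 0) / 0.0012207 = 1140.163.
So the output code is 1140.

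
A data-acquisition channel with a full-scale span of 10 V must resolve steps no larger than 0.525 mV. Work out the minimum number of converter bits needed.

15 bits

Number of steps required ≥ 10 V / 0.525 mV = 19047.62.
Need 2^N ≥ 19047.62; 2^14 = 16384, 2^15 = 32768.
Minimum N = 15.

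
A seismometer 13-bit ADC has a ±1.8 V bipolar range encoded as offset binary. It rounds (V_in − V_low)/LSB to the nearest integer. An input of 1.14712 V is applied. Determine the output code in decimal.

code 6706

Full-scale span = 3.6 V; LSB = 3.6/2^13 = 439.45 µV.
Input sits at 6706.335 steps above V_low.
round(6706.335) = 6706.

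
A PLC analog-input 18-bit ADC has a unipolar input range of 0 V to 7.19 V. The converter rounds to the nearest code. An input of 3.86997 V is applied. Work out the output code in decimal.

code 141097

With 262144 levels over 7.19 V, one step is 27.43 µV.
(3.86997 − 0) / 2.74277e-05 = 141097.276 LSBs.
So the output code is 141097.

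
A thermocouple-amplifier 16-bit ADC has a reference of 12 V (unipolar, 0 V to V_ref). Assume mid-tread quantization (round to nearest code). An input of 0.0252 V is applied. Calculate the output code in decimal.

LSB = 12 V / 65536 = 183.11 µV.
(V_in − V_low)/LSB = (0.0252 − 0) / 0.000183105 = 137.626.
Round → code 138.

code 138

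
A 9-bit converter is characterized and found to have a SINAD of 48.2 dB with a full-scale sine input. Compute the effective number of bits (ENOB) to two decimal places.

7.71 bits

ENOB = (SINAD − 1.76) / 6.02 = (48.2 − 1.76)/6.02 = 7.714.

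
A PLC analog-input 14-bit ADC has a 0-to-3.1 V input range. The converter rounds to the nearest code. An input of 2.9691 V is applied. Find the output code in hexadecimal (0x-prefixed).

code 0x3D4C (decimal 15692)

Full-scale span = 3.1 V; LSB = 3.1/2^14 = 189.21 µV.
Input sits at 15692.172 steps above V_low.
round(15692.172) = 15692.
In hexadecimal (0x-prefixed): 0x3D4C.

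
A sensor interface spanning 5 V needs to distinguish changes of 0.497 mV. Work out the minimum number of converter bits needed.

Number of steps required ≥ 5 V / 0.497 mV = 10060.36.
Need 2^N ≥ 10060.36; 2^13 = 8192, 2^14 = 16384.
Minimum N = 14.

14 bits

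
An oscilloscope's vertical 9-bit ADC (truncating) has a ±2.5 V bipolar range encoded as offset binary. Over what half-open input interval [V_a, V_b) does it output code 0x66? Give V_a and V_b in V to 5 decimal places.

LSB = 5/2^9 = 9.766 mV.
Code 0x66 = 102 decimal.
V_a = V_low + 102·LSB = -1.50391 V; V_b = V_low + 103·LSB = -1.49414 V.

[-1.50391 V, -1.49414 V)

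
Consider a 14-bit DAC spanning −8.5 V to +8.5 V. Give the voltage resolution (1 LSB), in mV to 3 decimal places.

Full-scale span = 17 V.
LSB = 17 / 2^14 = 17 / 16384 = 0.0010376 V = 1.038 mV.

1.038 mV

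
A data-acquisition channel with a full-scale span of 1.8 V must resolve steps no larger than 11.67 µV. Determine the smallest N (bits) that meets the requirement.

Number of steps required ≥ 1.8 V / 11.67 µV = 154241.65.
Need 2^N ≥ 154241.65; 2^17 = 131072, 2^18 = 262144.
Minimum N = 18.

18 bits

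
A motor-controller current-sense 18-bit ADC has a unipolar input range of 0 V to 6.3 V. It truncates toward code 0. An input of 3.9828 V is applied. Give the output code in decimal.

LSB = 6.3 V / 262144 = 24.03 µV.
(V_in − V_low)/LSB = (3.9828 − 0) / 2.40326e-05 = 165724.940.
Floor → code 165724.

code 165724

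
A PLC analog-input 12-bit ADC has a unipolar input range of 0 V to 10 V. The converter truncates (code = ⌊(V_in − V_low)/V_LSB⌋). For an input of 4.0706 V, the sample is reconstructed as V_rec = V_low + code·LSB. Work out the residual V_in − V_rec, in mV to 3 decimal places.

One LSB is 10 V / 4096 = 2.441 mV.
Scaled input = 1667.3178 LSBs, so code = 1667.
Code 1667 maps back to 0 + 1667×0.00244141 V = 4.0698242 V.
V_in − V_rec = 0.000775781 V = 0.776 mV.

0.776 mV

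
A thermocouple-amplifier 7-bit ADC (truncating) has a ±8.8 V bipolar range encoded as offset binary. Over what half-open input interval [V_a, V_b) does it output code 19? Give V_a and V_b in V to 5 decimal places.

[-6.18750 V, -6.05000 V)

LSB = 17.6/2^7 = 137.500 mV.
V_a = V_low + 19·LSB = -6.1875 V; V_b = V_low + 20·LSB = -6.05 V.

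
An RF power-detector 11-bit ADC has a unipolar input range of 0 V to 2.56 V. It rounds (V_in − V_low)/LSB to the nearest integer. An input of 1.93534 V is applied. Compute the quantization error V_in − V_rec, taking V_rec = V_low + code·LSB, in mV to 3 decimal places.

LSB = 2.56/2^11 = 1.250 mV.
(V_in − V_low)/LSB = (1.93534 − 0)/0.00125 = 1548.2720 → code 1548 (round).
Reconstructed: 1.935 V.
V_in − V_rec = 0.00034 V = 0.340 mV.

0.340 mV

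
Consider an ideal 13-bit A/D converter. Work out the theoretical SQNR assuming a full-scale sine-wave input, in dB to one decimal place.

80.0 dB

SNR ≈ 6.02·N + 1.76 dB = 6.02·13 + 1.76 = 80.02 dB.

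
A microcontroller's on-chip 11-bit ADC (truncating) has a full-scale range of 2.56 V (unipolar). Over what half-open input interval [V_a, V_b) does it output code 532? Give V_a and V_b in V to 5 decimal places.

[0.66500 V, 0.66625 V)

LSB = 2.56/2^11 = 1.250 mV.
V_a = V_low + 532·LSB = 0.665 V; V_b = V_low + 533·LSB = 0.66625 V.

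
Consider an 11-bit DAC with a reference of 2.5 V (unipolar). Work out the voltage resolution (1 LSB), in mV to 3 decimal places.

1.221 mV

Full-scale span = 2.5 V.
LSB = 2.5 / 2^11 = 2.5 / 2048 = 0.0012207 V = 1.221 mV.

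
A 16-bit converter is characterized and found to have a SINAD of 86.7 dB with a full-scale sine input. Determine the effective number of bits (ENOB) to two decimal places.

ENOB = (SINAD − 1.76) / 6.02 = (86.7 − 1.76)/6.02 = 14.110.

14.11 bits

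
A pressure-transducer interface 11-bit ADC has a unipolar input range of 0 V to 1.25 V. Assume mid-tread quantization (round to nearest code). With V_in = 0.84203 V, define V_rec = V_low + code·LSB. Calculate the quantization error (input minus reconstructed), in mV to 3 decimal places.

Step size: 1.25 V ÷ 2^11 = 0.610 mV.
Scaled input = 1379.5820 LSBs, so code = 1380.
Reconstructed: 0.84228516 V.
V_in − V_rec = -0.000255156 V = -0.255 mV.

-0.255 mV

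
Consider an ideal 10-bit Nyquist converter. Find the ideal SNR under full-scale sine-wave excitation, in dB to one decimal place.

62.0 dB

SNR ≈ 6.02·N + 1.76 dB = 6.02·10 + 1.76 = 61.96 dB.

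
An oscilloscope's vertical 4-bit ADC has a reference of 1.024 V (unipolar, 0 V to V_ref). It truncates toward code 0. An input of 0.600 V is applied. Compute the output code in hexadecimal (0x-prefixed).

code 0x9 (decimal 9)

With 16 levels over 1.024 V, one step is 64.000 mV.
(V_in − V_low)/LSB = (0.600 − 0) / 0.064 = 9.375.
⌊·⌋(9.375) = 9.
In hexadecimal (0x-prefixed): 0x9.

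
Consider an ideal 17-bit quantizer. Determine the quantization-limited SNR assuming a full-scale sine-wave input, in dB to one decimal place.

104.1 dB

SNR ≈ 6.02·N + 1.76 dB = 6.02·17 + 1.76 = 104.10 dB.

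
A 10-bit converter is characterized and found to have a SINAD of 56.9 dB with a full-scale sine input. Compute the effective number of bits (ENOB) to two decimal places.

9.16 bits

ENOB = (SINAD − 1.76) / 6.02 = (56.9 − 1.76)/6.02 = 9.159.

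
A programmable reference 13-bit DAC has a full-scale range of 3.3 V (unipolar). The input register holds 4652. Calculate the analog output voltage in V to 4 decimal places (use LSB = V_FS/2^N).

1.8740 V

LSB = 3.3 V / 2^13 = 402.83 µV.
V_out = 0 + 4652 × 0.000402832 V = 1.87397 V.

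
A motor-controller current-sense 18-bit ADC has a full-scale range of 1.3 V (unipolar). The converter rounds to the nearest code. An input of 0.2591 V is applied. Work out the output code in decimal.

With 262144 levels over 1.3 V, one step is 4.96 µV.
(V_in − V_low)/LSB = (0.2591 − 0) / 4.95911e-06 = 52247.316.
So the output code is 52247.

code 52247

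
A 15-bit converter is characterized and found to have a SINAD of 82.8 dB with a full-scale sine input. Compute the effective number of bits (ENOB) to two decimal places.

13.46 bits

ENOB = (SINAD − 1.76) / 6.02 = (82.8 − 1.76)/6.02 = 13.462.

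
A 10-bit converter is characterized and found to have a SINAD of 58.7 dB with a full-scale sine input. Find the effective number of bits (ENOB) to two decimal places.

ENOB = (SINAD − 1.76) / 6.02 = (58.7 − 1.76)/6.02 = 9.458.

9.46 bits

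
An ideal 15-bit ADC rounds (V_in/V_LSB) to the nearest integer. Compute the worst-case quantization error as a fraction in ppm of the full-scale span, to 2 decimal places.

Rounding → worst-case error = ½ LSB = V_FS/2^16, so 1e+06/65536 = 15.2588 ppm of full scale.

15.26 ppm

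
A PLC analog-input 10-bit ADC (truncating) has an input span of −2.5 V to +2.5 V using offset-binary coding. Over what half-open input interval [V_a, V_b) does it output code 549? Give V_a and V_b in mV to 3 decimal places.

[180.664 mV, 185.547 mV)

LSB = 5/2^10 = 4.883 mV.
V_a = V_low + 549·LSB = 0.180664 V; V_b = V_low + 550·LSB = 0.185547 V.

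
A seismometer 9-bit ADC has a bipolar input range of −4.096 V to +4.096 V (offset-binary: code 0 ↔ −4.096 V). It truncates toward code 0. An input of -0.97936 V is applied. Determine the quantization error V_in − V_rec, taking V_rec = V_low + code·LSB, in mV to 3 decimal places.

LSB = 8.192/2^9 = 16.000 mV.
(V_in − V_low)/LSB = (-0.97936 − (−4.096))/0.016 = 194.7900 → code 194 (floor).
Code 194 maps back to (−4.096) + 194×0.016 V = -0.992 V.
V_in − V_rec = 0.01264 V = 12.640 mV.

12.640 mV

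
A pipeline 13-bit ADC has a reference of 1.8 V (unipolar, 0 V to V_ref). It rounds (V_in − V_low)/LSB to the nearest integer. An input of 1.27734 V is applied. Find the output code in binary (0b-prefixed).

With 8192 levels over 1.8 V, one step is 219.73 µV.
(1.27734 − 0) / 0.000219727 = 5813.316 LSBs.
Round → code 5813.
In binary (0b-prefixed): 0b1011010110101.

code 0b1011010110101 (decimal 5813)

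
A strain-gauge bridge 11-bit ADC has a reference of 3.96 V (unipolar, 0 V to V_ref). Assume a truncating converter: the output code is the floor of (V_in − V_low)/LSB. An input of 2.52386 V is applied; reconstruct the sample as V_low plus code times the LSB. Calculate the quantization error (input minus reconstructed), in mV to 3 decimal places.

0.520 mV

LSB = 3.96/2^11 = 1.934 mV.
Scaled input = 1305.2690 LSBs, so code = 1305.
V_rec = 0 + 1305·0.00193359 = 2.5233398 V.
Error = 2.52386 − 2.5233398 = 0.000520156 V = 0.520 mV.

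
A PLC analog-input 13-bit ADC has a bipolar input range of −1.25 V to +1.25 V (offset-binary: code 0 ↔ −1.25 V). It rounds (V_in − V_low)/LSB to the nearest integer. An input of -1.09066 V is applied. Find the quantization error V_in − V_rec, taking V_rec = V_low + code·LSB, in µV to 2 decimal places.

Step size: 2.5 V ÷ 2^13 = 305.18 µV.
Scaled input = 522.1253 LSBs, so code = 522.
Reconstructed: -1.0906982 V.
Error = -1.09066 − (−1.0906982) = 3.82422e-05 V = 38.24 µV.

38.24 µV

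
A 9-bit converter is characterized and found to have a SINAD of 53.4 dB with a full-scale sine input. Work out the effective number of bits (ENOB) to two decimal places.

ENOB = (SINAD − 1.76) / 6.02 = (53.4 − 1.76)/6.02 = 8.578.

8.58 bits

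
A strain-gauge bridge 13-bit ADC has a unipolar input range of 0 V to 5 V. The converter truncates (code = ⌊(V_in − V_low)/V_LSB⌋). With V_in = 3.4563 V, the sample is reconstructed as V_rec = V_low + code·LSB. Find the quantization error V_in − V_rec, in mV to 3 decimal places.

One LSB is 5 V / 8192 = 0.610 mV.
(3.4563 − 0)/0.000610352 = 5662.8019; ⌊·⌋ gives code 5662.
Code 5662 maps back to 0 + 5662×0.000610352 V = 3.4558105 V.
V_in − V_rec = 0.000489453 V = 0.489 mV.

0.489 mV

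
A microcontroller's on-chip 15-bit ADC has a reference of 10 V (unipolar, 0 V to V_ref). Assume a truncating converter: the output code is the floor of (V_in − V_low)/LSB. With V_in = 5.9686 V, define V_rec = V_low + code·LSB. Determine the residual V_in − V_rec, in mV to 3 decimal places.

0.277 mV

One LSB is 10 V / 32768 = 305.18 µV.
(V_in − V_low)/LSB = (5.9686 − 0)/0.000305176 = 19557.9085 → code 19557 (floor).
Code 19557 maps back to 0 + 19557×0.000305176 V = 5.9683228 V.
Difference: 0.000277246 V → 0.277 mV.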